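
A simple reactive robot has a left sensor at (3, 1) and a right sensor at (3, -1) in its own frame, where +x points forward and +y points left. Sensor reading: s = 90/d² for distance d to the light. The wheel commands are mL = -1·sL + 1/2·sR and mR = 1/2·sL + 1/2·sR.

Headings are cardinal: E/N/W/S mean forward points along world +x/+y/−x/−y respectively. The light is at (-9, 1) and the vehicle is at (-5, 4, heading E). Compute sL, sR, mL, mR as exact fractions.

18/13 90/53 -369/689 1062/689

left sensor world pos  = (-2, 5); dL² = 65
right sensor world pos = (-2, 3); dR² = 53
sL = 90/65 = 18/13
sR = 90/53 = 90/53
mL = -1·sL + 1/2·sR = -369/689
mR = 1/2·sL + 1/2·sR = 1062/689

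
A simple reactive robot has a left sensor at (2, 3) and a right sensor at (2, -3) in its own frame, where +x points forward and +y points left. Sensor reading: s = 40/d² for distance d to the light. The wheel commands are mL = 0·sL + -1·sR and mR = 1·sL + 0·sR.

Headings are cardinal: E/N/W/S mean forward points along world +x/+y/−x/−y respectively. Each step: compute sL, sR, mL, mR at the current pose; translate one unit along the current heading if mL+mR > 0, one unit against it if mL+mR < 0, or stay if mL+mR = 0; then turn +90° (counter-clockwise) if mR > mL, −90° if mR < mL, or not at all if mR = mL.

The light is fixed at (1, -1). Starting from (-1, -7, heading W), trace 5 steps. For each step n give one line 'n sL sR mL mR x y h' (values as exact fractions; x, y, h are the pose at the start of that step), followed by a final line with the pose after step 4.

n=0: pose=(-1,-7,W); sL=40/97, sR=8/5; mL=-8/5, mR=40/97; mL+mR=-576/485 → advance -1; mR−mL=976/485 → turn +1·90°
n=1: pose=(0,-7,S); sL=10/17, sR=1/2; mL=-1/2, mR=10/17; mL+mR=3/34 → advance +1; mR−mL=37/34 → turn +1·90°
n=2: pose=(0,-8,E); sL=40/17, sR=40/101; mL=-40/101, mR=40/17; mL+mR=3360/1717 → advance +1; mR−mL=4720/1717 → turn +1·90°
n=3: pose=(1,-8,N); sL=20/17, sR=20/17; mL=-20/17, mR=20/17; mL+mR=0 → advance +0; mR−mL=40/17 → turn +1·90°
n=4: pose=(1,-8,W); sL=5/13, sR=2; mL=-2, mR=5/13; mL+mR=-21/13 → advance -1; mR−mL=31/13 → turn +1·90°

0 40/97 8/5 -8/5 40/97 -1 -7 W
1 10/17 1/2 -1/2 10/17 0 -7 S
2 40/17 40/101 -40/101 40/17 0 -8 E
3 20/17 20/17 -20/17 20/17 1 -8 N
4 5/13 2 -2 5/13 1 -8 W
final 2 -8 S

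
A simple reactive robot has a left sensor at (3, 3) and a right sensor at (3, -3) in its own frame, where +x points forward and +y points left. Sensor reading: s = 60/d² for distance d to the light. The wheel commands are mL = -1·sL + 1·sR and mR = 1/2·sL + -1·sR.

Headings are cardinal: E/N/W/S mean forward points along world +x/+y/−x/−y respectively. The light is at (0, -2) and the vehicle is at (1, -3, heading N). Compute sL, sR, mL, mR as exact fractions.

15/2 3 -9/2 3/4

left sensor world pos  = (-2, 0); dL² = 8
right sensor world pos = (4, 0); dR² = 20
sL = 60/8 = 15/2
sR = 60/20 = 3
mL = -1·sL + 1·sR = -9/2
mR = 1/2·sL + -1·sR = 3/4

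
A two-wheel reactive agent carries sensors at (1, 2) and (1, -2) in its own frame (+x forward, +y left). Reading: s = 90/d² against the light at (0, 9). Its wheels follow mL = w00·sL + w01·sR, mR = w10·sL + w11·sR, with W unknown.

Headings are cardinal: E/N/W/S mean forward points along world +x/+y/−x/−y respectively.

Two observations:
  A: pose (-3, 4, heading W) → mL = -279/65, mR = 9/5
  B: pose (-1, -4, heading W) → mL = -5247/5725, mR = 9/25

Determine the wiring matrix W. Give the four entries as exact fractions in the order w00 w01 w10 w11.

obs A: pose=(-3,4,W) → sL=18/13, sR=18/5, mL=-279/65, mR=9/5
obs B: pose=(-1,-4,W) → sL=90/229, sR=18/25, mL=-5247/5725, mR=9/25
sensor matrix S = [[18/13, 18/5], [90/229, 18/25]]; det S = -31104/74425
solve [mL_A; mL_B] = S·[w00; w01] and [mR_A; mR_B] = S·[w10; w11]:
  w00 = -1/2, w01 = -1, w10 = 0, w11 = 1/2

-1/2 -1 0 1/2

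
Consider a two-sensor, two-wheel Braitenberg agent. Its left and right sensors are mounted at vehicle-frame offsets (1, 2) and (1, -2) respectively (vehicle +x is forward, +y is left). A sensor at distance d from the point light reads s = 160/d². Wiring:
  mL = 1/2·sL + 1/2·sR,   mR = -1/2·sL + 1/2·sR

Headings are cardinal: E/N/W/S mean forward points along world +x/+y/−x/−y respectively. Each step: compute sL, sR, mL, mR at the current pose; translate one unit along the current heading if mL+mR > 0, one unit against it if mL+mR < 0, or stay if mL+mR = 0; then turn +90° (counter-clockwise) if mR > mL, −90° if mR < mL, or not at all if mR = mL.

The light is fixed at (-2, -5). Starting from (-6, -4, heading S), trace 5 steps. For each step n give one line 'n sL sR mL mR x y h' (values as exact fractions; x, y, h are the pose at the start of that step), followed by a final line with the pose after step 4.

0 40 40/9 200/9 -160/9 -6 -4 S
1 160/29 160/29 160/29 0 -6 -5 W
2 16/5 16 48/5 32/5 -7 -5 N
3 32/5 160/17 672/85 128/85 -7 -4 E
4 40 40/9 200/9 -160/9 -6 -4 S
final -6 -5 W

n=0: pose=(-6,-4,S); sL=40, sR=40/9; mL=200/9, mR=-160/9; mL+mR=40/9 → advance +1; mR−mL=-40 → turn -1·90°
n=1: pose=(-6,-5,W); sL=160/29, sR=160/29; mL=160/29, mR=0; mL+mR=160/29 → advance +1; mR−mL=-160/29 → turn -1·90°
n=2: pose=(-7,-5,N); sL=16/5, sR=16; mL=48/5, mR=32/5; mL+mR=16 → advance +1; mR−mL=-16/5 → turn -1·90°
n=3: pose=(-7,-4,E); sL=32/5, sR=160/17; mL=672/85, mR=128/85; mL+mR=160/17 → advance +1; mR−mL=-32/5 → turn -1·90°
n=4: pose=(-6,-4,S); sL=40, sR=40/9; mL=200/9, mR=-160/9; mL+mR=40/9 → advance +1; mR−mL=-40 → turn -1·90°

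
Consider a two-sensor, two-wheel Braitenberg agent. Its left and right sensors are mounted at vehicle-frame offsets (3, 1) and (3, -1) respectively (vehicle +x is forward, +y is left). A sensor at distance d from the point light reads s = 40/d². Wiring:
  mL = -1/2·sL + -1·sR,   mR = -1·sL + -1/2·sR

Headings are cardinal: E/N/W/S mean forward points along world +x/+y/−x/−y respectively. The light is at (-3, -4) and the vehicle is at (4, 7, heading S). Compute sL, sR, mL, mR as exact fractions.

left sensor world pos  = (5, 4); dL² = 128
right sensor world pos = (3, 4); dR² = 100
sL = 40/128 = 5/16
sR = 40/100 = 2/5
mL = -1/2·sL + -1·sR = -89/160
mR = -1·sL + -1/2·sR = -41/80

5/16 2/5 -89/160 -41/80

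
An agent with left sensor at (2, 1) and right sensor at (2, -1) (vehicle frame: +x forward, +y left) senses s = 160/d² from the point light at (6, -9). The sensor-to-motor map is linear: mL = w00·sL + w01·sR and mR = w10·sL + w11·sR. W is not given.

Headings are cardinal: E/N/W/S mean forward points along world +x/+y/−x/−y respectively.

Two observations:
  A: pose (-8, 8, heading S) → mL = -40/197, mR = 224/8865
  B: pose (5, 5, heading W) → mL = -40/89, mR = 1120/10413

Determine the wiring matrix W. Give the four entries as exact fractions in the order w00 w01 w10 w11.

-1/2 0 1/2 -1/2

obs A: pose=(-8,8,S) → sL=80/197, sR=16/45, mL=-40/197, mR=224/8865
obs B: pose=(5,5,W) → sL=80/89, sR=80/117, mL=-40/89, mR=1120/10413
sensor matrix S = [[80/197, 16/45], [80/89, 80/117]]; det S = -28672/683787
solve [mL_A; mL_B] = S·[w00; w01] and [mR_A; mR_B] = S·[w10; w11]:
  w00 = -1/2, w01 = 0, w10 = 1/2, w11 = -1/2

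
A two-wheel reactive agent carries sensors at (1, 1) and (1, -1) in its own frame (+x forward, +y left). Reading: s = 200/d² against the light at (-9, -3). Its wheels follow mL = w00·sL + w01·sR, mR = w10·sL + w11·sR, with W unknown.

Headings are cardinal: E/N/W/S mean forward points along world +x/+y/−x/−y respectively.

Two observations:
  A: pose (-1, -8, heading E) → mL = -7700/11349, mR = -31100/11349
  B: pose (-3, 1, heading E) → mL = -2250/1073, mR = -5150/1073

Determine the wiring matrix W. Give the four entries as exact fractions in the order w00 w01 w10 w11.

obs A: pose=(-1,-8,E) → sL=200/97, sR=200/117, mL=-7700/11349, mR=-31100/11349
obs B: pose=(-3,1,E) → sL=100/37, sR=100/29, mL=-2250/1073, mR=-5150/1073
sensor matrix S = [[200/97, 200/117], [100/37, 100/29]]; det S = 30320000/12177477
solve [mL_A; mL_B] = S·[w00; w01] and [mR_A; mR_B] = S·[w10; w11]:
  w00 = 1/2, w01 = -1, w10 = -1/2, w11 = -1

1/2 -1 -1/2 -1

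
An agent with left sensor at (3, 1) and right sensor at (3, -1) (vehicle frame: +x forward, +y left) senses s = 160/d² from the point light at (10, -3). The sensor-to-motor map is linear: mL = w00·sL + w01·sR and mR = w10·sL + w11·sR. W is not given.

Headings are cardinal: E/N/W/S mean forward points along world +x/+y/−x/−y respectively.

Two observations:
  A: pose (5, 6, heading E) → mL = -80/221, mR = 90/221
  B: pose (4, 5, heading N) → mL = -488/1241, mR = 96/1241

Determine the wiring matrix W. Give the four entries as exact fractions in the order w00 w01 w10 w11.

-1 1/2 -1/2 1/2

obs A: pose=(5,6,E) → sL=20/13, sR=40/17, mL=-80/221, mR=90/221
obs B: pose=(4,5,N) → sL=16/17, sR=80/73, mL=-488/1241, mR=96/1241
sensor matrix S = [[20/13, 40/17], [16/17, 80/73]]; det S = -144960/274261
solve [mL_A; mL_B] = S·[w00; w01] and [mR_A; mR_B] = S·[w10; w11]:
  w00 = -1, w01 = 1/2, w10 = -1/2, w11 = 1/2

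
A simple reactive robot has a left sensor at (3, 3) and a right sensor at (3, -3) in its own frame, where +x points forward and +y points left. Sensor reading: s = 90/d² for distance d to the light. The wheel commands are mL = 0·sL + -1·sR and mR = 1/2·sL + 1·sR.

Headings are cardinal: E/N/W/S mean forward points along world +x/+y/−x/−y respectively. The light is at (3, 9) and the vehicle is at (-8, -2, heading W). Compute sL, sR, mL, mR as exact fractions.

45/196 9/26 -9/26 2349/5096

left sensor world pos  = (-11, -5); dL² = 392
right sensor world pos = (-11, 1); dR² = 260
sL = 90/392 = 45/196
sR = 90/260 = 9/26
mL = 0·sL + -1·sR = -9/26
mR = 1/2·sL + 1·sR = 2349/5096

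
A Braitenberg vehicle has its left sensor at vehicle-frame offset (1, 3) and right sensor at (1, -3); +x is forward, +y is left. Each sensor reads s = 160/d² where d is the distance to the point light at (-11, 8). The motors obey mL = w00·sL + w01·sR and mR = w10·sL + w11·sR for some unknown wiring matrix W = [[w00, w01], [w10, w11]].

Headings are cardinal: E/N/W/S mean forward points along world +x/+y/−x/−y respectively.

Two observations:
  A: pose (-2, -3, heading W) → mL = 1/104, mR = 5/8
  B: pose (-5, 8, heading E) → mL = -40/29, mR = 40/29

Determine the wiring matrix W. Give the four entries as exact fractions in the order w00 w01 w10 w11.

-1 1/2 0 1/2

obs A: pose=(-2,-3,W) → sL=8/13, sR=5/4, mL=1/104, mR=5/8
obs B: pose=(-5,8,E) → sL=80/29, sR=80/29, mL=-40/29, mR=40/29
sensor matrix S = [[8/13, 5/4], [80/29, 80/29]]; det S = -660/377
solve [mL_A; mL_B] = S·[w00; w01] and [mR_A; mR_B] = S·[w10; w11]:
  w00 = -1, w01 = 1/2, w10 = 0, w11 = 1/2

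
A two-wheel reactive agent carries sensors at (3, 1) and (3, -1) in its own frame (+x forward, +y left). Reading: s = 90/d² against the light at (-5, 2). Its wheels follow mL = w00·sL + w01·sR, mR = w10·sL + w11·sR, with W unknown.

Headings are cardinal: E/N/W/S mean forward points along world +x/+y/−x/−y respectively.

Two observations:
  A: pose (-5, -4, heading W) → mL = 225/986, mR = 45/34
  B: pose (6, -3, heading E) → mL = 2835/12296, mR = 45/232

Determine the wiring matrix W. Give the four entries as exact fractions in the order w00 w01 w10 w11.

obs A: pose=(-5,-4,W) → sL=45/29, sR=45/17, mL=225/986, mR=45/34
obs B: pose=(6,-3,E) → sL=45/106, sR=45/116, mL=2835/12296, mR=45/232
sensor matrix S = [[45/29, 45/17], [45/106, 45/116]]; det S = -1581525/3030964
solve [mL_A; mL_B] = S·[w00; w01] and [mR_A; mR_B] = S·[w10; w11]:
  w00 = 1, w01 = -1/2, w10 = 0, w11 = 1/2

1 -1/2 0 1/2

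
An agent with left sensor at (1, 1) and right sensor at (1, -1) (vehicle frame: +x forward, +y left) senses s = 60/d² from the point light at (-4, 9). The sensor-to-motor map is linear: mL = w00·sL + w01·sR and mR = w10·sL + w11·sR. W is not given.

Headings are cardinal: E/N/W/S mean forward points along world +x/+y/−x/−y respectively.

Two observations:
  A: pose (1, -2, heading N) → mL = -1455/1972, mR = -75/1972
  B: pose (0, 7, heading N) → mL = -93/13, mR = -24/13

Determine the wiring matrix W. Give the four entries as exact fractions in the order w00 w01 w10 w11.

obs A: pose=(1,-2,N) → sL=15/29, sR=15/34, mL=-1455/1972, mR=-75/1972
obs B: pose=(0,7,N) → sL=6, sR=30/13, mL=-93/13, mR=-24/13
sensor matrix S = [[15/29, 15/34], [6, 30/13]]; det S = -9315/6409
solve [mL_A; mL_B] = S·[w00; w01] and [mR_A; mR_B] = S·[w10; w11]:
  w00 = -1, w01 = -1/2, w10 = -1/2, w11 = 1/2

-1 -1/2 -1/2 1/2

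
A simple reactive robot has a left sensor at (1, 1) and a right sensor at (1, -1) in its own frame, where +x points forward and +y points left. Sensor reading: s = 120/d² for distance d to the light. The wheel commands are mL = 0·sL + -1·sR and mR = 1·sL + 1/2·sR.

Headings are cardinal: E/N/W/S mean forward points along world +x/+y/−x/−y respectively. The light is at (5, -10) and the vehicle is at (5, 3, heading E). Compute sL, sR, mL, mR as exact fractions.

left sensor world pos  = (6, 4); dL² = 197
right sensor world pos = (6, 2); dR² = 145
sL = 120/197 = 120/197
sR = 120/145 = 24/29
mL = 0·sL + -1·sR = -24/29
mR = 1·sL + 1/2·sR = 5844/5713

120/197 24/29 -24/29 5844/5713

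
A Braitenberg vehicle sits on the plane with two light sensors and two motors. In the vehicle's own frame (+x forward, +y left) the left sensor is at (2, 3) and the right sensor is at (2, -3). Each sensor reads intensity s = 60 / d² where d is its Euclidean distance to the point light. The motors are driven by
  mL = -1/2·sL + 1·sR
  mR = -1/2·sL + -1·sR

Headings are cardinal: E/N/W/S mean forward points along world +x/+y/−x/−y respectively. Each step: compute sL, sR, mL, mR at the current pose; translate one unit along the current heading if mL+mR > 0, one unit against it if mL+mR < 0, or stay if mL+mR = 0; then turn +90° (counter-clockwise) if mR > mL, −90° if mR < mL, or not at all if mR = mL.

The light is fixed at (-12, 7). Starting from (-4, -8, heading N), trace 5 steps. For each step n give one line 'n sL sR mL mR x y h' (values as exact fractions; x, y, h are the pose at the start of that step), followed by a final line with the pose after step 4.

n=0: pose=(-4,-8,N); sL=30/97, sR=6/29; mL=147/2813, mR=-1017/2813; mL+mR=-30/97 → advance -1; mR−mL=-12/29 → turn -1·90°
n=1: pose=(-4,-9,E); sL=60/269, sR=60/461; mL=2310/124009, mR=-29970/124009; mL+mR=-60/269 → advance -1; mR−mL=-120/461 → turn -1·90°
n=2: pose=(-5,-9,S); sL=15/106, sR=3/17; mL=381/3604, mR=-891/3604; mL+mR=-15/106 → advance -1; mR−mL=-6/17 → turn -1·90°
n=3: pose=(-5,-8,W); sL=60/349, sR=60/169; mL=15870/58981, mR=-26010/58981; mL+mR=-60/349 → advance -1; mR−mL=-120/169 → turn -1·90°
n=4: pose=(-4,-8,N); sL=30/97, sR=6/29; mL=147/2813, mR=-1017/2813; mL+mR=-30/97 → advance -1; mR−mL=-12/29 → turn -1·90°

0 30/97 6/29 147/2813 -1017/2813 -4 -8 N
1 60/269 60/461 2310/124009 -29970/124009 -4 -9 E
2 15/106 3/17 381/3604 -891/3604 -5 -9 S
3 60/349 60/169 15870/58981 -26010/58981 -5 -8 W
4 30/97 6/29 147/2813 -1017/2813 -4 -8 N
final -4 -9 E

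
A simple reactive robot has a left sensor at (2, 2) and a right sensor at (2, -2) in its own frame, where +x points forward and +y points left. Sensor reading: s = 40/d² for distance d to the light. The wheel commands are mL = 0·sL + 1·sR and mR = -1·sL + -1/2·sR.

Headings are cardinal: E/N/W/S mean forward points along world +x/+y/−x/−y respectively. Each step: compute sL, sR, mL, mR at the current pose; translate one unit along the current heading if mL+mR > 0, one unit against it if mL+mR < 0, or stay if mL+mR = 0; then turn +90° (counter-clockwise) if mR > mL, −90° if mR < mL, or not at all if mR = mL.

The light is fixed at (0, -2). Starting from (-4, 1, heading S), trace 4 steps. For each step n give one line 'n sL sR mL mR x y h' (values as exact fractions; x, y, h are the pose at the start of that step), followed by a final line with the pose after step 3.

0 8 40/37 40/37 -316/37 -4 1 S
1 1 5/9 5/9 -23/18 -4 2 W
2 40/61 40/37 40/37 -2700/2257 -3 2 N
3 20/13 20 20 -150/13 -3 1 E
final -2 1 S

n=0: pose=(-4,1,S); sL=8, sR=40/37; mL=40/37, mR=-316/37; mL+mR=-276/37 → advance -1; mR−mL=-356/37 → turn -1·90°
n=1: pose=(-4,2,W); sL=1, sR=5/9; mL=5/9, mR=-23/18; mL+mR=-13/18 → advance -1; mR−mL=-11/6 → turn -1·90°
n=2: pose=(-3,2,N); sL=40/61, sR=40/37; mL=40/37, mR=-2700/2257; mL+mR=-260/2257 → advance -1; mR−mL=-5140/2257 → turn -1·90°
n=3: pose=(-3,1,E); sL=20/13, sR=20; mL=20, mR=-150/13; mL+mR=110/13 → advance +1; mR−mL=-410/13 → turn -1·90°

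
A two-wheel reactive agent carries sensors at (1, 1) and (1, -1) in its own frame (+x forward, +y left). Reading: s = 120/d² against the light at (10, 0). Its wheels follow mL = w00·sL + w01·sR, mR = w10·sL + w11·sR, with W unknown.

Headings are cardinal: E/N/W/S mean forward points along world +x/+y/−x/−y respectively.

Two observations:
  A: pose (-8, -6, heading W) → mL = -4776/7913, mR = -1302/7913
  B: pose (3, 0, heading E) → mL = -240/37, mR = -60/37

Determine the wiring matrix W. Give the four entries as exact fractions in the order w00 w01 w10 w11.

obs A: pose=(-8,-6,W) → sL=12/41, sR=60/193, mL=-4776/7913, mR=-1302/7913
obs B: pose=(3,0,E) → sL=120/37, sR=120/37, mL=-240/37, mR=-60/37
sensor matrix S = [[12/41, 60/193], [120/37, 120/37]]; det S = -17280/292781
solve [mL_A; mL_B] = S·[w00; w01] and [mR_A; mR_B] = S·[w10; w11]:
  w00 = -1, w01 = -1, w10 = 1/2, w11 = -1

-1 -1 1/2 -1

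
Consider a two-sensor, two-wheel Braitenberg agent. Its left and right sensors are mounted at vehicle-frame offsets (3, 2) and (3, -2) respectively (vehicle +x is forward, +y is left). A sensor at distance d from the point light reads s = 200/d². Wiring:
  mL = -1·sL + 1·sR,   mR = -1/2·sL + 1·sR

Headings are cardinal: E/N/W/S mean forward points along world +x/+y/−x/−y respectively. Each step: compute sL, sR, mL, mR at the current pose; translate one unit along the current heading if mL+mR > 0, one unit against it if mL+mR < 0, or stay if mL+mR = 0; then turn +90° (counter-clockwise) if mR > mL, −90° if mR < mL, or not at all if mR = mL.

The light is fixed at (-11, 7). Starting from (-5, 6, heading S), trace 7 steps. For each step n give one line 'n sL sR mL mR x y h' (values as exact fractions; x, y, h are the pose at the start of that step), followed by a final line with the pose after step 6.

n=0: pose=(-5,6,S); sL=5/2, sR=25/4; mL=15/4, mR=5; mL+mR=35/4 → advance +1; mR−mL=5/4 → turn +1·90°
n=1: pose=(-5,5,E); sL=200/81, sR=200/97; mL=-3200/7857, mR=6500/7857; mL+mR=1100/2619 → advance +1; mR−mL=100/81 → turn +1·90°
n=2: pose=(-4,5,N); sL=100/13, sR=100/41; mL=-2800/533, mR=-750/533; mL+mR=-3550/533 → advance -1; mR−mL=50/13 → turn +1·90°
n=3: pose=(-4,4,W); sL=200/41, sR=200/17; mL=4800/697, mR=6500/697; mL+mR=11300/697 → advance +1; mR−mL=100/41 → turn +1·90°
n=4: pose=(-5,4,S); sL=2, sR=50/13; mL=24/13, mR=37/13; mL+mR=61/13 → advance +1; mR−mL=1 → turn +1·90°
n=5: pose=(-5,3,E); sL=40/17, sR=200/117; mL=-1280/1989, mR=1060/1989; mL+mR=-220/1989 → advance -1; mR−mL=20/17 → turn +1·90°
n=6: pose=(-6,3,N); sL=20, sR=4; mL=-16, mR=-6; mL+mR=-22 → advance -1; mR−mL=10 → turn +1·90°

0 5/2 25/4 15/4 5 -5 6 S
1 200/81 200/97 -3200/7857 6500/7857 -5 5 E
2 100/13 100/41 -2800/533 -750/533 -4 5 N
3 200/41 200/17 4800/697 6500/697 -4 4 W
4 2 50/13 24/13 37/13 -5 4 S
5 40/17 200/117 -1280/1989 1060/1989 -5 3 E
6 20 4 -16 -6 -6 3 N
final -6 2 W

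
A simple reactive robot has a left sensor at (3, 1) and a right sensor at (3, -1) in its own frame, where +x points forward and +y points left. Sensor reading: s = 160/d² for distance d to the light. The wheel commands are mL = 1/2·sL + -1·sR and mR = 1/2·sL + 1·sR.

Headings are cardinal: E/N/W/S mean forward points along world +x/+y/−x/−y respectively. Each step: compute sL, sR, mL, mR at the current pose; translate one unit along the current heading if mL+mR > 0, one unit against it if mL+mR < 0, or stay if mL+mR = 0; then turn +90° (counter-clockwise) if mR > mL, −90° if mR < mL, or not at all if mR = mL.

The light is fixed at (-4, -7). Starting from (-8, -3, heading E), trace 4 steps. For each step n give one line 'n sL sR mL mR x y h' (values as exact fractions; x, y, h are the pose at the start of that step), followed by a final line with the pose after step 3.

n=0: pose=(-8,-3,E); sL=80/13, sR=16; mL=-168/13, mR=248/13; mL+mR=80/13 → advance +1; mR−mL=32 → turn +1·90°
n=1: pose=(-7,-3,N); sL=32/13, sR=160/53; mL=-1232/689, mR=2928/689; mL+mR=32/13 → advance +1; mR−mL=320/53 → turn +1·90°
n=2: pose=(-7,-2,W); sL=40/13, sR=20/9; mL=-80/117, mR=440/117; mL+mR=40/13 → advance +1; mR−mL=40/9 → turn +1·90°
n=3: pose=(-8,-2,S); sL=160/13, sR=160/29; mL=240/377, mR=4400/377; mL+mR=160/13 → advance +1; mR−mL=320/29 → turn +1·90°

0 80/13 16 -168/13 248/13 -8 -3 E
1 32/13 160/53 -1232/689 2928/689 -7 -3 N
2 40/13 20/9 -80/117 440/117 -7 -2 W
3 160/13 160/29 240/377 4400/377 -8 -2 S
final -8 -3 E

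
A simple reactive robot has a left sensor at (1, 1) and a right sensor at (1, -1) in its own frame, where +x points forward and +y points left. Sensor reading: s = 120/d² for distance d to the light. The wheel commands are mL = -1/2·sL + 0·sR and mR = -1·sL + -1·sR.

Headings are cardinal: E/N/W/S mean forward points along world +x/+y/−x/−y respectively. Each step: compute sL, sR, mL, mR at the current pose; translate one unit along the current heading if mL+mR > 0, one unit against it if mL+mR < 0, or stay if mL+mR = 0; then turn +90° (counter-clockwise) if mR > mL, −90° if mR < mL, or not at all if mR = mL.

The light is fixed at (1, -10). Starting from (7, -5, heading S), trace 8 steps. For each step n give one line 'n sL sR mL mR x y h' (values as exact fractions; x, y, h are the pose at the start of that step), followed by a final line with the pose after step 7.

0 24/13 120/41 -12/13 -2544/533 7 -5 S
1 12/5 60/37 -6/5 -744/185 7 -4 W
2 24/17 120/113 -12/17 -4752/1921 8 -4 N
3 6/5 3/2 -3/5 -27/10 8 -5 E
4 24/13 120/41 -12/13 -2544/533 7 -5 S
5 12/5 60/37 -6/5 -744/185 7 -4 W
6 24/17 120/113 -12/17 -4752/1921 8 -4 N
7 6/5 3/2 -3/5 -27/10 8 -5 E
final 7 -5 S

n=0: pose=(7,-5,S); sL=24/13, sR=120/41; mL=-12/13, mR=-2544/533; mL+mR=-3036/533 → advance -1; mR−mL=-2052/533 → turn -1·90°
n=1: pose=(7,-4,W); sL=12/5, sR=60/37; mL=-6/5, mR=-744/185; mL+mR=-966/185 → advance -1; mR−mL=-522/185 → turn -1·90°
n=2: pose=(8,-4,N); sL=24/17, sR=120/113; mL=-12/17, mR=-4752/1921; mL+mR=-6108/1921 → advance -1; mR−mL=-3396/1921 → turn -1·90°
n=3: pose=(8,-5,E); sL=6/5, sR=3/2; mL=-3/5, mR=-27/10; mL+mR=-33/10 → advance -1; mR−mL=-21/10 → turn -1·90°
n=4: pose=(7,-5,S); sL=24/13, sR=120/41; mL=-12/13, mR=-2544/533; mL+mR=-3036/533 → advance -1; mR−mL=-2052/533 → turn -1·90°
n=5: pose=(7,-4,W); sL=12/5, sR=60/37; mL=-6/5, mR=-744/185; mL+mR=-966/185 → advance -1; mR−mL=-522/185 → turn -1·90°
n=6: pose=(8,-4,N); sL=24/17, sR=120/113; mL=-12/17, mR=-4752/1921; mL+mR=-6108/1921 → advance -1; mR−mL=-3396/1921 → turn -1·90°
n=7: pose=(8,-5,E); sL=6/5, sR=3/2; mL=-3/5, mR=-27/10; mL+mR=-33/10 → advance -1; mR−mL=-21/10 → turn -1·90°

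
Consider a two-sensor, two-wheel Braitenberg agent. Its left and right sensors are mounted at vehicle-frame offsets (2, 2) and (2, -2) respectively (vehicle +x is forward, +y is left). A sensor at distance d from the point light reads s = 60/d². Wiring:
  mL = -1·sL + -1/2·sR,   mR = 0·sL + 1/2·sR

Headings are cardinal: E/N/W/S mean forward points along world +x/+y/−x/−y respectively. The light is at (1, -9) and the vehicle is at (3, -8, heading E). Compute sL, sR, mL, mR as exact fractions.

12/5 60/17 -354/85 30/17

left sensor world pos  = (5, -6); dL² = 25
right sensor world pos = (5, -10); dR² = 17
sL = 60/25 = 12/5
sR = 60/17 = 60/17
mL = -1·sL + -1/2·sR = -354/85
mR = 0·sL + 1/2·sR = 30/17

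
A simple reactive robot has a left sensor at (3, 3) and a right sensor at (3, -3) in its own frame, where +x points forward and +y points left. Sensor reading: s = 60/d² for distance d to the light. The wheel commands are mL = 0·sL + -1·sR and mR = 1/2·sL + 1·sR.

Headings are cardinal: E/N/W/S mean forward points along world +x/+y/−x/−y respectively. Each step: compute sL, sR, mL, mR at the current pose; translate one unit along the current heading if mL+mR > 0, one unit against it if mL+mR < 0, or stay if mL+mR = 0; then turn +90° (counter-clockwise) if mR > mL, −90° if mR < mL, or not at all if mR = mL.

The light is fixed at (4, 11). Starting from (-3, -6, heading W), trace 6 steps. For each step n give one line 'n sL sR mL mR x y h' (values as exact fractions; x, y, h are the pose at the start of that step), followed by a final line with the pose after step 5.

0 3/25 15/74 -15/74 243/925 -3 -6 W
1 12/85 60/521 -60/521 8226/44285 -4 -6 S
2 6/25 30/233 -30/233 1449/5825 -4 -7 E
3 12/65 60/241 -60/241 5346/15665 -3 -7 N
4 3/25 15/74 -15/74 243/925 -3 -6 W
5 12/85 60/521 -60/521 8226/44285 -4 -6 S
final -4 -7 E

n=0: pose=(-3,-6,W); sL=3/25, sR=15/74; mL=-15/74, mR=243/925; mL+mR=3/50 → advance +1; mR−mL=861/1850 → turn +1·90°
n=1: pose=(-4,-6,S); sL=12/85, sR=60/521; mL=-60/521, mR=8226/44285; mL+mR=6/85 → advance +1; mR−mL=13326/44285 → turn +1·90°
n=2: pose=(-4,-7,E); sL=6/25, sR=30/233; mL=-30/233, mR=1449/5825; mL+mR=3/25 → advance +1; mR−mL=2199/5825 → turn +1·90°
n=3: pose=(-3,-7,N); sL=12/65, sR=60/241; mL=-60/241, mR=5346/15665; mL+mR=6/65 → advance +1; mR−mL=9246/15665 → turn +1·90°
n=4: pose=(-3,-6,W); sL=3/25, sR=15/74; mL=-15/74, mR=243/925; mL+mR=3/50 → advance +1; mR−mL=861/1850 → turn +1·90°
n=5: pose=(-4,-6,S); sL=12/85, sR=60/521; mL=-60/521, mR=8226/44285; mL+mR=6/85 → advance +1; mR−mL=13326/44285 → turn +1·90°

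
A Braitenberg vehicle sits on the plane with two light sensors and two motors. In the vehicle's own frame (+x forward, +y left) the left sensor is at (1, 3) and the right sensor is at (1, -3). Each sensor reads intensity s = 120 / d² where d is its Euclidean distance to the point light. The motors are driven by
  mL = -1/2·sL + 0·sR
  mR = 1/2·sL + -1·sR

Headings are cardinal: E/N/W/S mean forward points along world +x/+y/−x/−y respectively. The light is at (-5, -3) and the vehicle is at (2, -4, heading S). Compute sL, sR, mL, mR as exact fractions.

left sensor world pos  = (5, -5); dL² = 104
right sensor world pos = (-1, -5); dR² = 20
sL = 120/104 = 15/13
sR = 120/20 = 6
mL = -1/2·sL + 0·sR = -15/26
mR = 1/2·sL + -1·sR = -141/26

15/13 6 -15/26 -141/26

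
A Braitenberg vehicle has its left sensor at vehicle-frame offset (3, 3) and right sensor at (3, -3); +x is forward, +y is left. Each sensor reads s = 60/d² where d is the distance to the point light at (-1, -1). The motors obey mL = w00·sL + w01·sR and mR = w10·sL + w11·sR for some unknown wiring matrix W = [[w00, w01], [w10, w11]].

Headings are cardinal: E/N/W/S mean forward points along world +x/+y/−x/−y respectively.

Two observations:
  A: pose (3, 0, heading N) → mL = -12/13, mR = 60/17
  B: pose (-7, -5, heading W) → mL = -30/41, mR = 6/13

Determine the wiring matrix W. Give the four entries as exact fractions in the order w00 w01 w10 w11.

0 -1 1 0

obs A: pose=(3,0,N) → sL=60/17, sR=12/13, mL=-12/13, mR=60/17
obs B: pose=(-7,-5,W) → sL=6/13, sR=30/41, mL=-30/41, mR=6/13
sensor matrix S = [[60/17, 12/13], [6/13, 30/41]]; det S = 254016/117793
solve [mL_A; mL_B] = S·[w00; w01] and [mR_A; mR_B] = S·[w10; w11]:
  w00 = 0, w01 = -1, w10 = 1, w11 = 0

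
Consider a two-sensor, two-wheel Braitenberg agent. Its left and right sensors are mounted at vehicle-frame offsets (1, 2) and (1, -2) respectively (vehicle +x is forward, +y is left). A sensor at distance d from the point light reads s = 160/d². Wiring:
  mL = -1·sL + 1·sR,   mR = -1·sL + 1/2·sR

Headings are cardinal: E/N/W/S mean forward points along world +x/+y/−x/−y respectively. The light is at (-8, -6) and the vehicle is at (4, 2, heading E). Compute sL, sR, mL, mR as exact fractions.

160/269 32/41 2048/11029 -2256/11029

left sensor world pos  = (5, 4); dL² = 269
right sensor world pos = (5, 0); dR² = 205
sL = 160/269 = 160/269
sR = 160/205 = 32/41
mL = -1·sL + 1·sR = 2048/11029
mR = -1·sL + 1/2·sR = -2256/11029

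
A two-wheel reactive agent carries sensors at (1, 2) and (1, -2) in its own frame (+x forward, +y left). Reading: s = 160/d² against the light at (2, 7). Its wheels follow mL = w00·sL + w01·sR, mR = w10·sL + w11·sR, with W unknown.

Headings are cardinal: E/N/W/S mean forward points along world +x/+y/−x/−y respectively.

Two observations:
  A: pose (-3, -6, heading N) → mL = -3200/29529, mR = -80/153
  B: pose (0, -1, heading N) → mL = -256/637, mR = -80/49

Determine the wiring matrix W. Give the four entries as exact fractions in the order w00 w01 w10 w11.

obs A: pose=(-3,-6,N) → sL=160/193, sR=160/153, mL=-3200/29529, mR=-80/153
obs B: pose=(0,-1,N) → sL=32/13, sR=160/49, mL=-256/637, mR=-80/49
sensor matrix S = [[160/193, 160/153], [32/13, 160/49]]; det S = 2498560/18809973
solve [mL_A; mL_B] = S·[w00; w01] and [mR_A; mR_B] = S·[w10; w11]:
  w00 = 1/2, w01 = -1/2, w10 = 0, w11 = -1/2

1/2 -1/2 0 -1/2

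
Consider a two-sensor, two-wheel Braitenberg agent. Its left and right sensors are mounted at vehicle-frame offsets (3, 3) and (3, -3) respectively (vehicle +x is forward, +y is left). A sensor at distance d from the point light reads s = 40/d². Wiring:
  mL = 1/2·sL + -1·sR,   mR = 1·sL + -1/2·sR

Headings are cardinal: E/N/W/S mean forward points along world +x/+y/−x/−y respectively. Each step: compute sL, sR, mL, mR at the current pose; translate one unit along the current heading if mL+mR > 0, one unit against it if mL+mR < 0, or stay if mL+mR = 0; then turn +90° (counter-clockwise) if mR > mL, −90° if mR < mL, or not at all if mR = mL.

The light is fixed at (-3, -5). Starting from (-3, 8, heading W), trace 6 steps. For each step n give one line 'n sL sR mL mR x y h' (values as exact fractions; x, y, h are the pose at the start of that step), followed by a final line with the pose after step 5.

0 40/109 8/53 188/5777 1684/5777 -3 8 W
1 5/13 10/29 -115/754 80/377 -4 8 S
2 40/229 8/17 -1492/3893 -236/3893 -4 7 E
3 4/25 20/113 -274/2825 202/2825 -5 7 N
4 40/89 40/221 860/19669 7060/19669 -5 6 W
5 5/8 2/5 -7/80 17/40 -6 6 S
final -6 5 E

n=0: pose=(-3,8,W); sL=40/109, sR=8/53; mL=188/5777, mR=1684/5777; mL+mR=1872/5777 → advance +1; mR−mL=1496/5777 → turn +1·90°
n=1: pose=(-4,8,S); sL=5/13, sR=10/29; mL=-115/754, mR=80/377; mL+mR=45/754 → advance +1; mR−mL=275/754 → turn +1·90°
n=2: pose=(-4,7,E); sL=40/229, sR=8/17; mL=-1492/3893, mR=-236/3893; mL+mR=-1728/3893 → advance -1; mR−mL=1256/3893 → turn +1·90°
n=3: pose=(-5,7,N); sL=4/25, sR=20/113; mL=-274/2825, mR=202/2825; mL+mR=-72/2825 → advance -1; mR−mL=476/2825 → turn +1·90°
n=4: pose=(-5,6,W); sL=40/89, sR=40/221; mL=860/19669, mR=7060/19669; mL+mR=7920/19669 → advance +1; mR−mL=6200/19669 → turn +1·90°
n=5: pose=(-6,6,S); sL=5/8, sR=2/5; mL=-7/80, mR=17/40; mL+mR=27/80 → advance +1; mR−mL=41/80 → turn +1·90°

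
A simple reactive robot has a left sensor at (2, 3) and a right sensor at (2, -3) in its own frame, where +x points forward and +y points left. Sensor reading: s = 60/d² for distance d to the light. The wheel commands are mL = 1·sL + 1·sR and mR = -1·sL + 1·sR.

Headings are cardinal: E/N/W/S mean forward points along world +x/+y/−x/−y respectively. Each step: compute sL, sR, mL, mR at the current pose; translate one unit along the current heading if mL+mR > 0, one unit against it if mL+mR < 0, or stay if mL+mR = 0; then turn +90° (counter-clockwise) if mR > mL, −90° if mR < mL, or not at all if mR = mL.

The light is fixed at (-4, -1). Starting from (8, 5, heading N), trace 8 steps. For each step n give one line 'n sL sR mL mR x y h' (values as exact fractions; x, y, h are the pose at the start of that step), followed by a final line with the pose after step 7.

n=0: pose=(8,5,N); sL=12/29, sR=60/289; mL=5208/8381, mR=-1728/8381; mL+mR=120/289 → advance +1; mR−mL=-24/29 → turn -1·90°
n=1: pose=(8,6,E); sL=15/74, sR=15/53; mL=1905/3922, mR=315/3922; mL+mR=30/53 → advance +1; mR−mL=-15/37 → turn -1·90°
n=2: pose=(9,6,S); sL=60/281, sR=12/25; mL=4872/7025, mR=1872/7025; mL+mR=24/25 → advance +1; mR−mL=-120/281 → turn -1·90°
n=3: pose=(9,5,W); sL=6/13, sR=30/101; mL=996/1313, mR=-216/1313; mL+mR=60/101 → advance +1; mR−mL=-12/13 → turn -1·90°
n=4: pose=(8,5,N); sL=12/29, sR=60/289; mL=5208/8381, mR=-1728/8381; mL+mR=120/289 → advance +1; mR−mL=-24/29 → turn -1·90°
n=5: pose=(8,6,E); sL=15/74, sR=15/53; mL=1905/3922, mR=315/3922; mL+mR=30/53 → advance +1; mR−mL=-15/37 → turn -1·90°
n=6: pose=(9,6,S); sL=60/281, sR=12/25; mL=4872/7025, mR=1872/7025; mL+mR=24/25 → advance +1; mR−mL=-120/281 → turn -1·90°
n=7: pose=(9,5,W); sL=6/13, sR=30/101; mL=996/1313, mR=-216/1313; mL+mR=60/101 → advance +1; mR−mL=-12/13 → turn -1·90°

0 12/29 60/289 5208/8381 -1728/8381 8 5 N
1 15/74 15/53 1905/3922 315/3922 8 6 E
2 60/281 12/25 4872/7025 1872/7025 9 6 S
3 6/13 30/101 996/1313 -216/1313 9 5 W
4 12/29 60/289 5208/8381 -1728/8381 8 5 N
5 15/74 15/53 1905/3922 315/3922 8 6 E
6 60/281 12/25 4872/7025 1872/7025 9 6 S
7 6/13 30/101 996/1313 -216/1313 9 5 W
final 8 5 N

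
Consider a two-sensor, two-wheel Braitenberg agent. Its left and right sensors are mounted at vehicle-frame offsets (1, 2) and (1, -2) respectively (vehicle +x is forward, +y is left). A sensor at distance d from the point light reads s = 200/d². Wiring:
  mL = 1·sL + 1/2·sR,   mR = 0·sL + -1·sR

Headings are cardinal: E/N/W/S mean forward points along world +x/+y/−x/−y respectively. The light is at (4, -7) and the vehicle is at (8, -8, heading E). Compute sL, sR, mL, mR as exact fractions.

100/13 100/17 2350/221 -100/17

left sensor world pos  = (9, -6); dL² = 26
right sensor world pos = (9, -10); dR² = 34
sL = 200/26 = 100/13
sR = 200/34 = 100/17
mL = 1·sL + 1/2·sR = 2350/221
mR = 0·sL + -1·sR = -100/17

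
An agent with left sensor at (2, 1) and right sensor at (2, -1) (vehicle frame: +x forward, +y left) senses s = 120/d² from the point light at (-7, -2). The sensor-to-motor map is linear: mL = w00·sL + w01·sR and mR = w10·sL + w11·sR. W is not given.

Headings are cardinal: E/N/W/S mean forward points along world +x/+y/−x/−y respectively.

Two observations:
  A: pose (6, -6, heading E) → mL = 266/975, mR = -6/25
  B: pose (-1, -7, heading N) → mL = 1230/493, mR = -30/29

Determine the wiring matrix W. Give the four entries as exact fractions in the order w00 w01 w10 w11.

1 -1/2 0 -1/2

obs A: pose=(6,-6,E) → sL=20/39, sR=12/25, mL=266/975, mR=-6/25
obs B: pose=(-1,-7,N) → sL=60/17, sR=60/29, mL=1230/493, mR=-30/29
sensor matrix S = [[20/39, 12/25], [60/17, 60/29]]; det S = -20288/32045
solve [mL_A; mL_B] = S·[w00; w01] and [mR_A; mR_B] = S·[w10; w11]:
  w00 = 1, w01 = -1/2, w10 = 0, w11 = -1/2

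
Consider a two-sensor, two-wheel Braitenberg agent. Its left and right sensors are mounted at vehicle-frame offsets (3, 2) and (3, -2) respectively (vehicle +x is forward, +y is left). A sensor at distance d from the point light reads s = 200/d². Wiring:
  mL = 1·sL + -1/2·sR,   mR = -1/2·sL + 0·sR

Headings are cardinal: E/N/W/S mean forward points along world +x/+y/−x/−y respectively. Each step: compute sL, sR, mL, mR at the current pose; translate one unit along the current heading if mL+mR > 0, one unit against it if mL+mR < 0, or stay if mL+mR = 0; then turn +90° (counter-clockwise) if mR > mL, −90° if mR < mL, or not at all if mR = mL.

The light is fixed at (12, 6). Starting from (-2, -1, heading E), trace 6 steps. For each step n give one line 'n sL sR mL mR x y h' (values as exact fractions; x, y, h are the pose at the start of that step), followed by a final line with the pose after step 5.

n=0: pose=(-2,-1,E); sL=100/73, sR=100/101; mL=6450/7373, mR=-50/73; mL+mR=1400/7373 → advance +1; mR−mL=-11500/7373 → turn -1·90°
n=1: pose=(-1,-1,S); sL=200/221, sR=8/13; mL=132/221, mR=-100/221; mL+mR=32/221 → advance +1; mR−mL=-232/221 → turn -1·90°
n=2: pose=(-1,-2,W); sL=50/89, sR=50/73; mL=1425/6497, mR=-25/89; mL+mR=-400/6497 → advance -1; mR−mL=-3250/6497 → turn -1·90°
n=3: pose=(0,-2,N); sL=200/221, sR=8/5; mL=116/1105, mR=-100/221; mL+mR=-384/1105 → advance -1; mR−mL=-616/1105 → turn -1·90°
n=4: pose=(0,-3,E); sL=20/13, sR=100/101; mL=1370/1313, mR=-10/13; mL+mR=360/1313 → advance +1; mR−mL=-2380/1313 → turn -1·90°
n=5: pose=(1,-3,S); sL=8/9, sR=200/313; mL=1604/2817, mR=-4/9; mL+mR=352/2817 → advance +1; mR−mL=-952/939 → turn -1·90°

0 100/73 100/101 6450/7373 -50/73 -2 -1 E
1 200/221 8/13 132/221 -100/221 -1 -1 S
2 50/89 50/73 1425/6497 -25/89 -1 -2 W
3 200/221 8/5 116/1105 -100/221 0 -2 N
4 20/13 100/101 1370/1313 -10/13 0 -3 E
5 8/9 200/313 1604/2817 -4/9 1 -3 S
final 1 -4 W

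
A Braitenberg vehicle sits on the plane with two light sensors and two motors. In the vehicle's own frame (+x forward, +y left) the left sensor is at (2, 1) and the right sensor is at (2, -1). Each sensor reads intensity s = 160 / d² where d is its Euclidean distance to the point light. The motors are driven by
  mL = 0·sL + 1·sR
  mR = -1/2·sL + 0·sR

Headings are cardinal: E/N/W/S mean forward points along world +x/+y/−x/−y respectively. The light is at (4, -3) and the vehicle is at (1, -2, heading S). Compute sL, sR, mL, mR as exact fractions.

32 160/17 160/17 -16

left sensor world pos  = (2, -4); dL² = 5
right sensor world pos = (0, -4); dR² = 17
sL = 160/5 = 32
sR = 160/17 = 160/17
mL = 0·sL + 1·sR = 160/17
mR = -1/2·sL + 0·sR = -16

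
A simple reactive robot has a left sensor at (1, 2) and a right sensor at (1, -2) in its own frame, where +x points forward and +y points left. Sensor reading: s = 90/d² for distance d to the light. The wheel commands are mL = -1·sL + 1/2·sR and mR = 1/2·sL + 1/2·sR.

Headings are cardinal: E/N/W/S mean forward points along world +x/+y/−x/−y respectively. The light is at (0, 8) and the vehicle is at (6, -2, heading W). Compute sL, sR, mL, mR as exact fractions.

left sensor world pos  = (5, -4); dL² = 169
right sensor world pos = (5, 0); dR² = 89
sL = 90/169 = 90/169
sR = 90/89 = 90/89
mL = -1·sL + 1/2·sR = -405/15041
mR = 1/2·sL + 1/2·sR = 11610/15041

90/169 90/89 -405/15041 11610/15041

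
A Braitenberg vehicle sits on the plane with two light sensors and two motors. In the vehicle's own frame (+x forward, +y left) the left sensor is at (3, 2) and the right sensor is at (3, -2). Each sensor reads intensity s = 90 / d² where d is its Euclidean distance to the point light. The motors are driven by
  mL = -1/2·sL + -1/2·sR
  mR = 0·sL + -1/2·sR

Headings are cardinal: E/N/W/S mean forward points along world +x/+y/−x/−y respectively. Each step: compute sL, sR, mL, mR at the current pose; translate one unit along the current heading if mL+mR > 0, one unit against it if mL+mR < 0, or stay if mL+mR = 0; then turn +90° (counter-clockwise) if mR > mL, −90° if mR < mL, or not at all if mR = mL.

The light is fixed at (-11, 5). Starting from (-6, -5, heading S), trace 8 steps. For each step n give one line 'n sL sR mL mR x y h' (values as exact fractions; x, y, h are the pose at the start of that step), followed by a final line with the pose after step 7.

0 45/109 45/89 -4455/9701 -45/178 -6 -5 S
1 90/113 18/37 -2682/4181 -9/37 -6 -4 E
2 9/4 5/4 -7/4 -5/8 -7 -4 N
3 18/29 18/13 -378/377 -9/13 -7 -5 W
4 45/109 45/89 -4455/9701 -45/178 -6 -5 S
5 90/113 18/37 -2682/4181 -9/37 -6 -4 E
6 9/4 5/4 -7/4 -5/8 -7 -4 N
7 18/29 18/13 -378/377 -9/13 -7 -5 W
final -6 -5 S

n=0: pose=(-6,-5,S); sL=45/109, sR=45/89; mL=-4455/9701, mR=-45/178; mL+mR=-13815/19402 → advance -1; mR−mL=45/218 → turn +1·90°
n=1: pose=(-6,-4,E); sL=90/113, sR=18/37; mL=-2682/4181, mR=-9/37; mL+mR=-3699/4181 → advance -1; mR−mL=45/113 → turn +1·90°
n=2: pose=(-7,-4,N); sL=9/4, sR=5/4; mL=-7/4, mR=-5/8; mL+mR=-19/8 → advance -1; mR−mL=9/8 → turn +1·90°
n=3: pose=(-7,-5,W); sL=18/29, sR=18/13; mL=-378/377, mR=-9/13; mL+mR=-639/377 → advance -1; mR−mL=9/29 → turn +1·90°
n=4: pose=(-6,-5,S); sL=45/109, sR=45/89; mL=-4455/9701, mR=-45/178; mL+mR=-13815/19402 → advance -1; mR−mL=45/218 → turn +1·90°
n=5: pose=(-6,-4,E); sL=90/113, sR=18/37; mL=-2682/4181, mR=-9/37; mL+mR=-3699/4181 → advance -1; mR−mL=45/113 → turn +1·90°
n=6: pose=(-7,-4,N); sL=9/4, sR=5/4; mL=-7/4, mR=-5/8; mL+mR=-19/8 → advance -1; mR−mL=9/8 → turn +1·90°
n=7: pose=(-7,-5,W); sL=18/29, sR=18/13; mL=-378/377, mR=-9/13; mL+mR=-639/377 → advance -1; mR−mL=9/29 → turn +1·90°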